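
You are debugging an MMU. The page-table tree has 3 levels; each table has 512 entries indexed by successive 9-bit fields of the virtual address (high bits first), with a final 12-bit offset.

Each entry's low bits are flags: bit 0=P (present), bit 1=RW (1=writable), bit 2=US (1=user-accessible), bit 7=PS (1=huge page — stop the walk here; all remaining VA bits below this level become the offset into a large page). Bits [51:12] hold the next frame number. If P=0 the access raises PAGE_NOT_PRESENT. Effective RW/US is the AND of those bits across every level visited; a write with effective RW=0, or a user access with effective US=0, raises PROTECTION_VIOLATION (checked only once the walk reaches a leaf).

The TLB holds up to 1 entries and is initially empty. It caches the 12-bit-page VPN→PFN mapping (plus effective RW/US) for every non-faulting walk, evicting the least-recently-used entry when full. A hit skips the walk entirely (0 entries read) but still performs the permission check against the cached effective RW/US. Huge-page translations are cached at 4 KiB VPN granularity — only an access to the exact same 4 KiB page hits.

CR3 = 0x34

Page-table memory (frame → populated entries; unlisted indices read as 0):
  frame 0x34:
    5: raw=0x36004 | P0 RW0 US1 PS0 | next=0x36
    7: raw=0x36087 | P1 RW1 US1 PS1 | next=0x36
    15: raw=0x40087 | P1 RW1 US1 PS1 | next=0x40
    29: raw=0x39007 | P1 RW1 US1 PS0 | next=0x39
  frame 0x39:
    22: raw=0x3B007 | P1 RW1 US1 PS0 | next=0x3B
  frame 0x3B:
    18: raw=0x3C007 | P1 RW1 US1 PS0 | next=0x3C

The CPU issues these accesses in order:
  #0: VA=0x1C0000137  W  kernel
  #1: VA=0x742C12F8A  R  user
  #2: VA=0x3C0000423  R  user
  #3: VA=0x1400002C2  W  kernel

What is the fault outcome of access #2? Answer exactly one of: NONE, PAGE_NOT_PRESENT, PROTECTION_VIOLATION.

Trace:
#0 VA=0x1C0000137 (w,kernel):
  L0 @0x34[7] → 0x36087  P=1,RW=1,US=1,PS=1
  ✓ 0x36137 (huge @L0)  — 1 lookups
#1 VA=0x742C12F8A (r,user):
  L0 @0x34[29] → 0x39007  P=1,RW=1,US=1,PS=0
  L1 @0x39[22] → 0x3B007  P=1,RW=1,US=1,PS=0
  L2 @0x3B[18] → 0x3C007  P=1,RW=1,US=1,PS=0
  ✓ 0x3CF8A  — 3 lookups
#2 VA=0x3C0000423 (r,user):
  L0 @0x34[15] → 0x40087  P=1,RW=1,US=1,PS=1
  ✓ 0x40423 (huge @L0)  — 1 lookups
#3 VA=0x1400002C2 (w,kernel):
  L0 @0x34[5] → 0x36004  P=0,RW=0,US=1,PS=0
  → PAGE_NOT_PRESENT  (1 entries read)

Access #2 fault: NONE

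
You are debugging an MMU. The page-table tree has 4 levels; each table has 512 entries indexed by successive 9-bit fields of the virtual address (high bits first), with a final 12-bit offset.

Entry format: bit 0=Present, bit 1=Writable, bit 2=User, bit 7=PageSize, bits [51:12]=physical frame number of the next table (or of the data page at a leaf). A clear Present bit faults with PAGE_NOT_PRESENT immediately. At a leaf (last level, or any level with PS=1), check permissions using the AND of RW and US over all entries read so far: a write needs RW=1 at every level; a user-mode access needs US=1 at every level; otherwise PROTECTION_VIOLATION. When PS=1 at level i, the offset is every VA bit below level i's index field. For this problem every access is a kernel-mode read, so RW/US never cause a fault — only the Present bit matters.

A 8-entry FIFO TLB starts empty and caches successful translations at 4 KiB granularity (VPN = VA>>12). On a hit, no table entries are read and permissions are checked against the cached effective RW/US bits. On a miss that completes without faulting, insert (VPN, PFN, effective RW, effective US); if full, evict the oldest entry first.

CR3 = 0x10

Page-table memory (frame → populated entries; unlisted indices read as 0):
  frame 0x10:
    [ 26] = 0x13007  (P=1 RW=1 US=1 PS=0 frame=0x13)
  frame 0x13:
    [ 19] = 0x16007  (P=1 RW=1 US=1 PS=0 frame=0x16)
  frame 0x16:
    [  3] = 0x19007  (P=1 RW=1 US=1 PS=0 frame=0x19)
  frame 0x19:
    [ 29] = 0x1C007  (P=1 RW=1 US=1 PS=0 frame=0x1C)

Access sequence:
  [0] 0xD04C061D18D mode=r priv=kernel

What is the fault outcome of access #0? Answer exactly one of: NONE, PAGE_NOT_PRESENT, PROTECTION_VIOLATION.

Trace:
#0 VA=0xD04C061D18D (r,kernel):
  L0 @0x10[26] → 0x13007  P=1,RW=1,US=1,PS=0
  L1 @0x13[19] → 0x16007  P=1,RW=1,US=1,PS=0
  L2 @0x16[3] → 0x19007  P=1,RW=1,US=1,PS=0
  L3 @0x19[29] → 0x1C007  P=1,RW=1,US=1,PS=0
  ⇒ phys 0x1C18D  [4 reads]

Access #0 fault: NONE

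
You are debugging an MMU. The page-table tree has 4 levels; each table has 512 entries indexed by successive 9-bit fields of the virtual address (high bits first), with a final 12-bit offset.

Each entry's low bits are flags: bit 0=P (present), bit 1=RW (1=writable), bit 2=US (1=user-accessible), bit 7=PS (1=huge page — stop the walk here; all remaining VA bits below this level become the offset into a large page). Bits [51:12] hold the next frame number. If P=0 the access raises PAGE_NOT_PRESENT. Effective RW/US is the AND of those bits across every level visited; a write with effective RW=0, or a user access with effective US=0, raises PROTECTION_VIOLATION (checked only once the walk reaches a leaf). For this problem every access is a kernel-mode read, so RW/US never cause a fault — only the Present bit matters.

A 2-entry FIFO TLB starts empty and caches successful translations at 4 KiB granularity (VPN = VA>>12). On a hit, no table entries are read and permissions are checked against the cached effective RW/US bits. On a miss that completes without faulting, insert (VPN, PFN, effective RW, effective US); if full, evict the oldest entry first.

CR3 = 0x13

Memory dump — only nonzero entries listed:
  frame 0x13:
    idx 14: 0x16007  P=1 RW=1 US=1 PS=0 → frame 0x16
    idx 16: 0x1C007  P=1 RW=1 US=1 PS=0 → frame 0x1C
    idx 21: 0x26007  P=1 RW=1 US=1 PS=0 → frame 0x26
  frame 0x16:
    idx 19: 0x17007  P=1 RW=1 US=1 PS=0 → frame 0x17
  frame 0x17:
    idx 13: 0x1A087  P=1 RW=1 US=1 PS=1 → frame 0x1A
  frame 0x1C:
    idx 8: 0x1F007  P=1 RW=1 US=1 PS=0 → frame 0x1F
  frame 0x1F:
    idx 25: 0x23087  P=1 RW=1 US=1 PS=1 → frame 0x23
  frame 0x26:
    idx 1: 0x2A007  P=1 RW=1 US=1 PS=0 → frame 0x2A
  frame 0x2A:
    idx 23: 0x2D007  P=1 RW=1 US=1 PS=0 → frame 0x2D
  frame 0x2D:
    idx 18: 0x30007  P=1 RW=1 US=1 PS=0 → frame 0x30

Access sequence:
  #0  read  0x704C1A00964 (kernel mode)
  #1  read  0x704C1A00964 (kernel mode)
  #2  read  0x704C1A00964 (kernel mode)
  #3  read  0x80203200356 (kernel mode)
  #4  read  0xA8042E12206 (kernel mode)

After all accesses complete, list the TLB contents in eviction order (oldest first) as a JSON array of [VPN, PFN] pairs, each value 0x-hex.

Trace:
#0 VA=0x704C1A00964 (r,kernel):
  L0: frame=0x13 idx=14 entry=0x16007 [P=1 RW=1 US=1 PS=0]
  L1: frame=0x16 idx=19 entry=0x17007 [P=1 RW=1 US=1 PS=0]
  L2: frame=0x17 idx=13 entry=0x1A087 [P=1 RW=1 US=1 PS=1]
  ⇒ phys 0x1A964 (huge @L2)  [3 reads]
#1 VA=0x704C1A00964 (r,kernel):
  TLB hit vpn=0x704C1A00 → PA=0x1A964
#2 VA=0x704C1A00964 (r,kernel):
  TLB hit vpn=0x704C1A00 → PA=0x1A964
#3 VA=0x80203200356 (r,kernel):
  L0: frame=0x13 idx=16 entry=0x1C007 [P=1 RW=1 US=1 PS=0]
  L1: frame=0x1C idx=8 entry=0x1F007 [P=1 RW=1 US=1 PS=0]
  L2: frame=0x1F idx=25 entry=0x23087 [P=1 RW=1 US=1 PS=1]
  ⇒ phys 0x23356 (huge @L2)  [3 reads]
#4 VA=0xA8042E12206 (r,kernel):
  L0: frame=0x13 idx=21 entry=0x26007 [P=1 RW=1 US=1 PS=0]
  L1: frame=0x26 idx=1 entry=0x2A007 [P=1 RW=1 US=1 PS=0]
  L2: frame=0x2A idx=23 entry=0x2D007 [P=1 RW=1 US=1 PS=0]
  L3: frame=0x2D idx=18 entry=0x30007 [P=1 RW=1 US=1 PS=0]
  ⇒ phys 0x30206  [4 reads]

TLB: [["0x80203200", "0x23"], ["0xA8042E12", "0x30"]]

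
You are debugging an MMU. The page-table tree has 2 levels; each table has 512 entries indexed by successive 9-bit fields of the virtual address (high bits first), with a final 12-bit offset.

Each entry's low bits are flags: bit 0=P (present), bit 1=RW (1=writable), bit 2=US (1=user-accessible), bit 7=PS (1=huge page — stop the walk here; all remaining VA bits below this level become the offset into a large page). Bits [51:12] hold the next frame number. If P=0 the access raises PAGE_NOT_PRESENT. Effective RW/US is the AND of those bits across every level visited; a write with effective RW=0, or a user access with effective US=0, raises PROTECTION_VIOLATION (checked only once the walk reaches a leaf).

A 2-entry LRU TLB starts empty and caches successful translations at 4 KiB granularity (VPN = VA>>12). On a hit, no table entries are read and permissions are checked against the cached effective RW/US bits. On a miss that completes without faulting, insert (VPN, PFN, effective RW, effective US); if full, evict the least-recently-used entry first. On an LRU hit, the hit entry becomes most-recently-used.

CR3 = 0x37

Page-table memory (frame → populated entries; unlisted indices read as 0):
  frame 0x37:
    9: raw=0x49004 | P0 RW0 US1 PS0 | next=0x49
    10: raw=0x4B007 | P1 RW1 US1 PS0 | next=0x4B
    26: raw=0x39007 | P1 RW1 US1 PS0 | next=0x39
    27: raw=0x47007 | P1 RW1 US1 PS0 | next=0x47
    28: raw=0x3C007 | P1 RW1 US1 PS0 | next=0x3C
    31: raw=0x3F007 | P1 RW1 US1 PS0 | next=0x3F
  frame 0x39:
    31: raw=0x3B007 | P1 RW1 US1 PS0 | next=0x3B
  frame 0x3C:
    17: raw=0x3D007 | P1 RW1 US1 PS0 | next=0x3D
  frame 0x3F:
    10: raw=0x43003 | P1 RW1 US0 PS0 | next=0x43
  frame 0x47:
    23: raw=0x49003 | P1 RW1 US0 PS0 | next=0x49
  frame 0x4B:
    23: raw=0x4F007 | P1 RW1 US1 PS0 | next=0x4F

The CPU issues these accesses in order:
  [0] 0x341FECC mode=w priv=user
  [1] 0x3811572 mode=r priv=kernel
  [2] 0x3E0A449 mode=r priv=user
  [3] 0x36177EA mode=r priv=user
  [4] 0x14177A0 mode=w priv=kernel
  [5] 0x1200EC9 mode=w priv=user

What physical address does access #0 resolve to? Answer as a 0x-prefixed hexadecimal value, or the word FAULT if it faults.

Per-access translation:
#0 VA=0x341FECC (w,user):
  [0] read 0x37 idx=26: raw=0x39007 flags P=1 W=1 U=1 S=0
  [1] read 0x39 idx=31: raw=0x3B007 flags P=1 W=1 U=1 S=0
  ✓ 0x3BECC  — 2 lookups
#1 VA=0x3811572 (r,kernel):
  [0] read 0x37 idx=28: raw=0x3C007 flags P=1 W=1 U=1 S=0
  [1] read 0x3C idx=17: raw=0x3D007 flags P=1 W=1 U=1 S=0
  ✓ 0x3D572  — 2 lookups
#2 VA=0x3E0A449 (r,user):
  [0] read 0x37 idx=31: raw=0x3F007 flags P=1 W=1 U=1 S=0
  [1] read 0x3F idx=10: raw=0x43003 flags P=1 W=1 U=0 S=0
  ⇒ fault: PROTECTION_VIOLATION  — 2 lookups
#3 VA=0x36177EA (r,user):
  [0] read 0x37 idx=27: raw=0x47007 flags P=1 W=1 U=1 S=0
  [1] read 0x47 idx=23: raw=0x49003 flags P=1 W=1 U=0 S=0
  ⇒ fault: PROTECTION_VIOLATION  — 2 lookups
#4 VA=0x14177A0 (w,kernel):
  [0] read 0x37 idx=10: raw=0x4B007 flags P=1 W=1 U=1 S=0
  [1] read 0x4B idx=23: raw=0x4F007 flags P=1 W=1 U=1 S=0
  ✓ 0x4F7A0  — 2 lookups
#5 VA=0x1200EC9 (w,user):
  [0] read 0x37 idx=9: raw=0x49004 flags P=0 W=0 U=1 S=0
  ⇒ fault: PAGE_NOT_PRESENT  — 1 lookups

Access #0 PA: 0x3BECC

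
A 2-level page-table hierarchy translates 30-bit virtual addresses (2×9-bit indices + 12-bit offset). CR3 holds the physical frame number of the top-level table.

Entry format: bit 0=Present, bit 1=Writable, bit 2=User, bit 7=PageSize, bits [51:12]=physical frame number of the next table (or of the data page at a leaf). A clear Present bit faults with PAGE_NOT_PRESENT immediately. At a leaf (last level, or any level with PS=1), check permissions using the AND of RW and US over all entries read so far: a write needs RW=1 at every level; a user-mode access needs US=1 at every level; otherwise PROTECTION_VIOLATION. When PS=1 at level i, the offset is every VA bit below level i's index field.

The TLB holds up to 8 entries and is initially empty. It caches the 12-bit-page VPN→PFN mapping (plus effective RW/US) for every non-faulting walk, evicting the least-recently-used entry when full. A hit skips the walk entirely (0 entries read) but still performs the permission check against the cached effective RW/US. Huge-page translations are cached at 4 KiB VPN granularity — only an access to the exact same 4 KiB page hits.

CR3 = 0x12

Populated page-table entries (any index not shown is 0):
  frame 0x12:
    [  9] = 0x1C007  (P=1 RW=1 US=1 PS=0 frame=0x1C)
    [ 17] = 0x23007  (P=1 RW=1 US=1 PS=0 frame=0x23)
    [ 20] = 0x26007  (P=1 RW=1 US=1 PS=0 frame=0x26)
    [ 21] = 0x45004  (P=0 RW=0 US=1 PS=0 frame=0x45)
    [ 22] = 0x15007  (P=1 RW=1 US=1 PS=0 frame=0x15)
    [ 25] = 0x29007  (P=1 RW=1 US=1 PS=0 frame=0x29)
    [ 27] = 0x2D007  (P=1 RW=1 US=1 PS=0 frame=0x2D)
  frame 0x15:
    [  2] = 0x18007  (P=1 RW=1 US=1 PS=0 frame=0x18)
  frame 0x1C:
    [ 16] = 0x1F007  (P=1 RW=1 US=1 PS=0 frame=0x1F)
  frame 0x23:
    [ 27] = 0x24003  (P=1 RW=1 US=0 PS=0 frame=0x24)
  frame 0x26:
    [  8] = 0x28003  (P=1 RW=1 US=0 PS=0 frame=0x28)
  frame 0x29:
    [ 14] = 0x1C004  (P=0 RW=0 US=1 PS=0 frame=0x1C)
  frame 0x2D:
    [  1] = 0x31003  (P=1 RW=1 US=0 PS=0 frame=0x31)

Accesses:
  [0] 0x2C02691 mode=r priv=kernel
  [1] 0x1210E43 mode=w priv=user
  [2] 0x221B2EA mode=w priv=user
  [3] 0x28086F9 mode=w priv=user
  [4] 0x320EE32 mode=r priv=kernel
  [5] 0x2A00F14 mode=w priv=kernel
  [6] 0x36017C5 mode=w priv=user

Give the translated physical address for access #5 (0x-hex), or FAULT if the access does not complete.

Trace:
#0 VA=0x2C02691 (r,kernel):
  L0 @0x12[22] → 0x15007  P=1,RW=1,US=1,PS=0
  L1 @0x15[2] → 0x18007  P=1,RW=1,US=1,PS=0
  → PA=0x18691  (2 entries read)
#1 VA=0x1210E43 (w,user):
  L0 @0x12[9] → 0x1C007  P=1,RW=1,US=1,PS=0
  L1 @0x1C[16] → 0x1F007  P=1,RW=1,US=1,PS=0
  → PA=0x1FE43  (2 entries read)
#2 VA=0x221B2EA (w,user):
  L0 @0x12[17] → 0x23007  P=1,RW=1,US=1,PS=0
  L1 @0x23[27] → 0x24003  P=1,RW=1,US=0,PS=0
  ✗ PROTECTION_VIOLATION  [2 reads]
#3 VA=0x28086F9 (w,user):
  L0 @0x12[20] → 0x26007  P=1,RW=1,US=1,PS=0
  L1 @0x26[8] → 0x28003  P=1,RW=1,US=0,PS=0
  ✗ PROTECTION_VIOLATION  [2 reads]
#4 VA=0x320EE32 (r,kernel):
  L0 @0x12[25] → 0x29007  P=1,RW=1,US=1,PS=0
  L1 @0x29[14] → 0x1C004  P=0,RW=0,US=1,PS=0
  ✗ PAGE_NOT_PRESENT  [2 reads]
#5 VA=0x2A00F14 (w,kernel):
  L0 @0x12[21] → 0x45004  P=0,RW=0,US=1,PS=0
  ✗ PAGE_NOT_PRESENT  [1 reads]
#6 VA=0x36017C5 (w,user):
  L0 @0x12[27] → 0x2D007  P=1,RW=1,US=1,PS=0
  L1 @0x2D[1] → 0x31003  P=1,RW=1,US=0,PS=0
  ✗ PROTECTION_VIOLATION  [2 reads]

Access #5 PA: FAULT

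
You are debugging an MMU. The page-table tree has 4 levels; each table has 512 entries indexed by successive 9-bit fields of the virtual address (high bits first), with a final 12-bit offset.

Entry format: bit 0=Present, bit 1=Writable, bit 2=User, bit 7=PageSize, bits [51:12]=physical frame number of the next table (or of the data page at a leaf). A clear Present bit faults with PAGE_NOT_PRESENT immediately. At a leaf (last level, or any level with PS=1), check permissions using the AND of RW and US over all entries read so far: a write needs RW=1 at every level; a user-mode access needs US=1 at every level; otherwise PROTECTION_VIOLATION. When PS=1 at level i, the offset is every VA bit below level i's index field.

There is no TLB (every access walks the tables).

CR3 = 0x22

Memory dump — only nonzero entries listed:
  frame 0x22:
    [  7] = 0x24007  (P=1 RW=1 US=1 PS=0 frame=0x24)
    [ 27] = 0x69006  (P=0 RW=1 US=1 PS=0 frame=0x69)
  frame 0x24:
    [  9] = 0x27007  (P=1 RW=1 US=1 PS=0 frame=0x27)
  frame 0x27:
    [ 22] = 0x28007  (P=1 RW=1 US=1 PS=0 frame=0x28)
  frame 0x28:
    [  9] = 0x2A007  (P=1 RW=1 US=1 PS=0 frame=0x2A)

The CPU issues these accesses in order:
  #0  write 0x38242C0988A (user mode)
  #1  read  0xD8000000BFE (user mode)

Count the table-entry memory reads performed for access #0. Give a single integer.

Per-access translation:
#0 VA=0x38242C0988A (w,user):
  L0: frame=0x22 idx=7 entry=0x24007 [P=1 RW=1 US=1 PS=0]
  L1: frame=0x24 idx=9 entry=0x27007 [P=1 RW=1 US=1 PS=0]
  L2: frame=0x27 idx=22 entry=0x28007 [P=1 RW=1 US=1 PS=0]
  L3: frame=0x28 idx=9 entry=0x2A007 [P=1 RW=1 US=1 PS=0]
  ✓ 0x2A88A  — 4 lookups
#1 VA=0xD8000000BFE (r,user):
  L0: frame=0x22 idx=27 entry=0x69006 [P=0 RW=1 US=1 PS=0]
  ✗ PAGE_NOT_PRESENT  [1 reads]

Entries read for #0: 4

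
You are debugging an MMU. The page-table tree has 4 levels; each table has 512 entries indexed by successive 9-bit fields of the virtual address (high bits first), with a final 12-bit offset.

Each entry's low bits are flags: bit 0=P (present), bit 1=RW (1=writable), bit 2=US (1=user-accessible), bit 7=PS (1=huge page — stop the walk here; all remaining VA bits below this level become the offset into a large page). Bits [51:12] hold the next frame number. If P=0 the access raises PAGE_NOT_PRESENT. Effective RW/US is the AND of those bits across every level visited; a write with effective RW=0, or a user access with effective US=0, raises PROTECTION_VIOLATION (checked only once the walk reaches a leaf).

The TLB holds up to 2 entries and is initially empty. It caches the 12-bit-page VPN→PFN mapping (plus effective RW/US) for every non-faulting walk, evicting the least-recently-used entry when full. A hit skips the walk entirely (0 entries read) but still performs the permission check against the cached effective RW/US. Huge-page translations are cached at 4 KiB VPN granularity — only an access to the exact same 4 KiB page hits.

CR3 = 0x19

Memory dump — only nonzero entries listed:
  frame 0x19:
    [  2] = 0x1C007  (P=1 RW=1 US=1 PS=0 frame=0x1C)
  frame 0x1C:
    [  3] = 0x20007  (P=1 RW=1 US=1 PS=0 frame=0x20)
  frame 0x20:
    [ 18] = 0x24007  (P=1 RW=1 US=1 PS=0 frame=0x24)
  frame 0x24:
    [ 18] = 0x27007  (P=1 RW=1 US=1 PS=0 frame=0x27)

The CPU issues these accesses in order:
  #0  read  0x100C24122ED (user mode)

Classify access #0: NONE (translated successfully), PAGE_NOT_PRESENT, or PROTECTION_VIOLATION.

Trace:
#0 VA=0x100C24122ED (r,user):
  [0] read 0x19 idx=2: raw=0x1C007 flags P=1 W=1 U=1 S=0
  [1] read 0x1C idx=3: raw=0x20007 flags P=1 W=1 U=1 S=0
  [2] read 0x20 idx=18: raw=0x24007 flags P=1 W=1 U=1 S=0
  [3] read 0x24 idx=18: raw=0x27007 flags P=1 W=1 U=1 S=0
  → PA=0x272ED  (4 entries read)

Access #0 fault: NONE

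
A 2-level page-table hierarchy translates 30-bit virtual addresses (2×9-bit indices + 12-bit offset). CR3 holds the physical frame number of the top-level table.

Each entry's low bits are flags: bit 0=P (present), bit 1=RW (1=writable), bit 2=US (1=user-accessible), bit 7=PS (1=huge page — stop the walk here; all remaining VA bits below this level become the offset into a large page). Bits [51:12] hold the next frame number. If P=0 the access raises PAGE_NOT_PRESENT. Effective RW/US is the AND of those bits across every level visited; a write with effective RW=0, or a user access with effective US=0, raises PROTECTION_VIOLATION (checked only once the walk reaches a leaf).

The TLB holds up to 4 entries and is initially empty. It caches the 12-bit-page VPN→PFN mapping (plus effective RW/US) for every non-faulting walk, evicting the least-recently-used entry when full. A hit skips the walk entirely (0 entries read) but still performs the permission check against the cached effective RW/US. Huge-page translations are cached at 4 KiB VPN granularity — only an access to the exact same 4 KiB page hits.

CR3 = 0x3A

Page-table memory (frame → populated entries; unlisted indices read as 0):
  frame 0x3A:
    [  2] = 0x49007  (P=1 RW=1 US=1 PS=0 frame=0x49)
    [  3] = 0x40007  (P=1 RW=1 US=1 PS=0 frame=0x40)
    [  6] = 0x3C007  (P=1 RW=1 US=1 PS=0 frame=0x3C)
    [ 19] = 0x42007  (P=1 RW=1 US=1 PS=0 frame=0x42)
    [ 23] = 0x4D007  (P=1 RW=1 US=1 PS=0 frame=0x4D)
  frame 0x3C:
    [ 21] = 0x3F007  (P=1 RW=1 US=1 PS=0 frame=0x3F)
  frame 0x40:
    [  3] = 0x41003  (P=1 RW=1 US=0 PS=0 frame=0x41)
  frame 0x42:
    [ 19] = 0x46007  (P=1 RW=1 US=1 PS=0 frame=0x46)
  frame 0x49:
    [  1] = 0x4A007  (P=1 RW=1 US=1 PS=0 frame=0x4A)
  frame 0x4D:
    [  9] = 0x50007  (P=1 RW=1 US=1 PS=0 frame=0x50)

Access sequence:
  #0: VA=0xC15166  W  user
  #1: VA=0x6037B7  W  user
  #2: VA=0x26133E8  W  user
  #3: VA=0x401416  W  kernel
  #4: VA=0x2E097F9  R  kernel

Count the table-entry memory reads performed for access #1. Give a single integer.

Per-access translation:
#0 VA=0xC15166 (w,user):
  L0: frame=0x3A idx=6 entry=0x3C007 [P=1 RW=1 US=1 PS=0]
  L1: frame=0x3C idx=21 entry=0x3F007 [P=1 RW=1 US=1 PS=0]
  ⇒ phys 0x3F166  [2 reads]
#1 VA=0x6037B7 (w,user):
  L0: frame=0x3A idx=3 entry=0x40007 [P=1 RW=1 US=1 PS=0]
  L1: frame=0x40 idx=3 entry=0x41003 [P=1 RW=1 US=0 PS=0]
  ✗ PROTECTION_VIOLATION  [2 reads]
#2 VA=0x26133E8 (w,user):
  L0: frame=0x3A idx=19 entry=0x42007 [P=1 RW=1 US=1 PS=0]
  L1: frame=0x42 idx=19 entry=0x46007 [P=1 RW=1 US=1 PS=0]
  ⇒ phys 0x463E8  [2 reads]
#3 VA=0x401416 (w,kernel):
  L0: frame=0x3A idx=2 entry=0x49007 [P=1 RW=1 US=1 PS=0]
  L1: frame=0x49 idx=1 entry=0x4A007 [P=1 RW=1 US=1 PS=0]
  ⇒ phys 0x4A416  [2 reads]
#4 VA=0x2E097F9 (r,kernel):
  L0: frame=0x3A idx=23 entry=0x4D007 [P=1 RW=1 US=1 PS=0]
  L1: frame=0x4D idx=9 entry=0x50007 [P=1 RW=1 US=1 PS=0]
  ⇒ phys 0x507F9  [2 reads]

Entries read for #1: 2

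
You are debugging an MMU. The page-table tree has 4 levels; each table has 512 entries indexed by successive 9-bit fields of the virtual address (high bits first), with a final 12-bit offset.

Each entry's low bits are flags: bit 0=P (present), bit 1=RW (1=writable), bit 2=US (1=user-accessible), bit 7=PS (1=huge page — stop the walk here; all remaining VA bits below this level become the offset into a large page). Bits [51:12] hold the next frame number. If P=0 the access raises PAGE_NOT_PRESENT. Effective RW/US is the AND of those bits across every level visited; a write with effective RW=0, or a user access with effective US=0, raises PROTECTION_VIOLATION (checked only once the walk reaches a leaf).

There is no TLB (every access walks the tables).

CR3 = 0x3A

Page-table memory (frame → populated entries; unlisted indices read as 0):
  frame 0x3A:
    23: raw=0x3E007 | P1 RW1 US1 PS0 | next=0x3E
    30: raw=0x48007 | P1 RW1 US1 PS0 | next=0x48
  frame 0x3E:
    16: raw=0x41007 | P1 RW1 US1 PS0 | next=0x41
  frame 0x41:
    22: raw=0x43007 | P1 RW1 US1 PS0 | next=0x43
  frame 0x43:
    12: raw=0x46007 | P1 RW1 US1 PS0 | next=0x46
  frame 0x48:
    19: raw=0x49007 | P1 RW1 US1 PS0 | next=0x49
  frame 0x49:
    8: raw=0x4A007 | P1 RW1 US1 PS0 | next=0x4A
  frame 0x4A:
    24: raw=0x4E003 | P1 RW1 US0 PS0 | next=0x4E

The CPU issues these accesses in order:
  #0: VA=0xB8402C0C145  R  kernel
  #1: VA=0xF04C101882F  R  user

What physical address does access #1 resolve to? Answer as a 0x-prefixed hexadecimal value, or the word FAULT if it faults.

Per-access translation:
#0 VA=0xB8402C0C145 (r,kernel):
  lvl0: tbl 0x3A, slot 23 ⇒ 0x3E007 (P1/RW1/US1/PS0)
  lvl1: tbl 0x3E, slot 16 ⇒ 0x41007 (P1/RW1/US1/PS0)
  lvl2: tbl 0x41, slot 22 ⇒ 0x43007 (P1/RW1/US1/PS0)
  lvl3: tbl 0x43, slot 12 ⇒ 0x46007 (P1/RW1/US1/PS0)
  ✓ 0x46145  — 4 lookups
#1 VA=0xF04C101882F (r,user):
  lvl0: tbl 0x3A, slot 30 ⇒ 0x48007 (P1/RW1/US1/PS0)
  lvl1: tbl 0x48, slot 19 ⇒ 0x49007 (P1/RW1/US1/PS0)
  lvl2: tbl 0x49, slot 8 ⇒ 0x4A007 (P1/RW1/US1/PS0)
  lvl3: tbl 0x4A, slot 24 ⇒ 0x4E003 (P1/RW1/US0/PS0)
  → PROTECTION_VIOLATION  (4 entries read)

Access #1 PA: FAULT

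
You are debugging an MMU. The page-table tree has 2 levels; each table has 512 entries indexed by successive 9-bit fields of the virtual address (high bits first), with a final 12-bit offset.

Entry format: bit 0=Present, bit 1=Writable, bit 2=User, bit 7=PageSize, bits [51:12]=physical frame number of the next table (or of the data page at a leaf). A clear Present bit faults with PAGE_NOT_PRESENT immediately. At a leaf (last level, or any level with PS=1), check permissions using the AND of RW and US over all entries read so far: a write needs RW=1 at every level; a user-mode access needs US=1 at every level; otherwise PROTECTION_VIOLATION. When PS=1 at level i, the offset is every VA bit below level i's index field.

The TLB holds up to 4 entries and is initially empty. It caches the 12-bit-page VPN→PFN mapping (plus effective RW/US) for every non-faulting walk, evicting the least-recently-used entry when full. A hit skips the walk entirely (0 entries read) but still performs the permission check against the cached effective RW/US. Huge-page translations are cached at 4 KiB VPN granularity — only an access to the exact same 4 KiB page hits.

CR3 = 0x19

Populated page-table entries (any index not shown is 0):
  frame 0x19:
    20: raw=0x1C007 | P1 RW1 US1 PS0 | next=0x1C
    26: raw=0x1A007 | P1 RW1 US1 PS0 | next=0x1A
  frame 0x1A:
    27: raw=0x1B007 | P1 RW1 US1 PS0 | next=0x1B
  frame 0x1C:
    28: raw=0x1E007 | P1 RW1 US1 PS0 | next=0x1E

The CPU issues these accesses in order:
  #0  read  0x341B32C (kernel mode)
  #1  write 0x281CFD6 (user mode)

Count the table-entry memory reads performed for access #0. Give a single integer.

Per-access translation:
#0 VA=0x341B32C (r,kernel):
  L0: frame=0x19 idx=26 entry=0x1A007 [P=1 RW=1 US=1 PS=0]
  L1: frame=0x1A idx=27 entry=0x1B007 [P=1 RW=1 US=1 PS=0]
  ⇒ phys 0x1B32C  [2 reads]
#1 VA=0x281CFD6 (w,user):
  L0: frame=0x19 idx=20 entry=0x1C007 [P=1 RW=1 US=1 PS=0]
  L1: frame=0x1C idx=28 entry=0x1E007 [P=1 RW=1 US=1 PS=0]
  ⇒ phys 0x1EFD6  [2 reads]

Entries read for #0: 2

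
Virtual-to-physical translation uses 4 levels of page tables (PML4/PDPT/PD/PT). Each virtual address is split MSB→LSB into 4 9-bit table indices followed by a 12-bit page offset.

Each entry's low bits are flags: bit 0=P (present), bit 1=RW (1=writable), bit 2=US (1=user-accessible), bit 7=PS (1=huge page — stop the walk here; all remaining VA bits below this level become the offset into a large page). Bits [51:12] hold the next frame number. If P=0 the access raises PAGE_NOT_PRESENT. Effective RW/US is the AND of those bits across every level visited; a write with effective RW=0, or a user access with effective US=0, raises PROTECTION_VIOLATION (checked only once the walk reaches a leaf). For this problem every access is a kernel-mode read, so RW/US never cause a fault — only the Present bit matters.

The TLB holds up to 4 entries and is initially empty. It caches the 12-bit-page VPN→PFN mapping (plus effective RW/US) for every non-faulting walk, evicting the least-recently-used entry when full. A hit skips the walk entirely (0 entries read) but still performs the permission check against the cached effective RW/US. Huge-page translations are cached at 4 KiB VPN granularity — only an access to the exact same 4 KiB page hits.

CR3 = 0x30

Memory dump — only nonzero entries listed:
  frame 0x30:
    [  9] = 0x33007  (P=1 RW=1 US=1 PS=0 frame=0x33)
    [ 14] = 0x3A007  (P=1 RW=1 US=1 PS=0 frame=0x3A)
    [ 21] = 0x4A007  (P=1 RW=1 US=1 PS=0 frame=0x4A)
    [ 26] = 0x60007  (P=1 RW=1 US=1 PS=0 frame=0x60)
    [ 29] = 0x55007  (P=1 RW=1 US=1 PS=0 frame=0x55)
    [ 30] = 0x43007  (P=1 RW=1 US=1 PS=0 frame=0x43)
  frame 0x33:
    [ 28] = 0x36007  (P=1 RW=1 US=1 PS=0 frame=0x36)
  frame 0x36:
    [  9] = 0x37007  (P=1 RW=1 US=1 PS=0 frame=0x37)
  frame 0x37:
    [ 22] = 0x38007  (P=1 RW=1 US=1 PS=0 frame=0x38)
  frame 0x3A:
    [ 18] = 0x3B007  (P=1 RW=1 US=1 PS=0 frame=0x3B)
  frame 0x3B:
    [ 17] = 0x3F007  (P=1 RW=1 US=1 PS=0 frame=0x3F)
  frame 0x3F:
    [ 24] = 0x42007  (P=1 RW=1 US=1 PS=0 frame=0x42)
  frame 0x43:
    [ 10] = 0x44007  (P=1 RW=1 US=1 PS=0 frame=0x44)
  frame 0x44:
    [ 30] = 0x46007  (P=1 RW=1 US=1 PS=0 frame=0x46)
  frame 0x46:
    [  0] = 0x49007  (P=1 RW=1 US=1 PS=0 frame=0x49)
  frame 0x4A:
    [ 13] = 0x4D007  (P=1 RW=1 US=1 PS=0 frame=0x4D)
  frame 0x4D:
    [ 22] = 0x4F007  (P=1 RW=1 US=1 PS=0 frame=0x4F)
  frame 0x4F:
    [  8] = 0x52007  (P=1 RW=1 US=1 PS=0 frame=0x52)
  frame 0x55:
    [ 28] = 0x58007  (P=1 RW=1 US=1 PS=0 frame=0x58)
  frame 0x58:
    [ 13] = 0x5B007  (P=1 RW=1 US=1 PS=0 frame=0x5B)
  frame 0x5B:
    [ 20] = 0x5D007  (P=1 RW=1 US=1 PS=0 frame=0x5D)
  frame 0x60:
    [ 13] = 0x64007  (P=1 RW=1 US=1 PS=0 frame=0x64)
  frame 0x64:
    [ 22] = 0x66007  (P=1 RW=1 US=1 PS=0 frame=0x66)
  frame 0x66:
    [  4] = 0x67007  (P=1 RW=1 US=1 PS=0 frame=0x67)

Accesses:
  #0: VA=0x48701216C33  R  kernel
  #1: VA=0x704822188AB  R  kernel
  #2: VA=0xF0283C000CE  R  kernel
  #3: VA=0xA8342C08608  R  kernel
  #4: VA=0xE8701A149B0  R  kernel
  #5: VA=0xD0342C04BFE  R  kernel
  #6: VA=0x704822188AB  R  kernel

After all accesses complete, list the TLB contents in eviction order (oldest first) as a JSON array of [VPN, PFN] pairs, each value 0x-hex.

Walk each access:
#0 VA=0x48701216C33 (r,kernel):
  L0 @0x30[9] → 0x33007  P=1,RW=1,US=1,PS=0
  L1 @0x33[28] → 0x36007  P=1,RW=1,US=1,PS=0
  L2 @0x36[9] → 0x37007  P=1,RW=1,US=1,PS=0
  L3 @0x37[22] → 0x38007  P=1,RW=1,US=1,PS=0
  ✓ 0x38C33  — 4 lookups
#1 VA=0x704822188AB (r,kernel):
  L0 @0x30[14] → 0x3A007  P=1,RW=1,US=1,PS=0
  L1 @0x3A[18] → 0x3B007  P=1,RW=1,US=1,PS=0
  L2 @0x3B[17] → 0x3F007  P=1,RW=1,US=1,PS=0
  L3 @0x3F[24] → 0x42007  P=1,RW=1,US=1,PS=0
  ✓ 0x428AB  — 4 lookups
#2 VA=0xF0283C000CE (r,kernel):
  L0 @0x30[30] → 0x43007  P=1,RW=1,US=1,PS=0
  L1 @0x43[10] → 0x44007  P=1,RW=1,US=1,PS=0
  L2 @0x44[30] → 0x46007  P=1,RW=1,US=1,PS=0
  L3 @0x46[0] → 0x49007  P=1,RW=1,US=1,PS=0
  ✓ 0x490CE  — 4 lookups
#3 VA=0xA8342C08608 (r,kernel):
  L0 @0x30[21] → 0x4A007  P=1,RW=1,US=1,PS=0
  L1 @0x4A[13] → 0x4D007  P=1,RW=1,US=1,PS=0
  L2 @0x4D[22] → 0x4F007  P=1,RW=1,US=1,PS=0
  L3 @0x4F[8] → 0x52007  P=1,RW=1,US=1,PS=0
  ✓ 0x52608  — 4 lookups
#4 VA=0xE8701A149B0 (r,kernel):
  L0 @0x30[29] → 0x55007  P=1,RW=1,US=1,PS=0
  L1 @0x55[28] → 0x58007  P=1,RW=1,US=1,PS=0
  L2 @0x58[13] → 0x5B007  P=1,RW=1,US=1,PS=0
  L3 @0x5B[20] → 0x5D007  P=1,RW=1,US=1,PS=0
  ✓ 0x5D9B0  — 4 lookups
#5 VA=0xD0342C04BFE (r,kernel):
  L0 @0x30[26] → 0x60007  P=1,RW=1,US=1,PS=0
  L1 @0x60[13] → 0x64007  P=1,RW=1,US=1,PS=0
  L2 @0x64[22] → 0x66007  P=1,RW=1,US=1,PS=0
  L3 @0x66[4] → 0x67007  P=1,RW=1,US=1,PS=0
  ✓ 0x67BFE  — 4 lookups
#6 VA=0x704822188AB (r,kernel):
  L0 @0x30[14] → 0x3A007  P=1,RW=1,US=1,PS=0
  L1 @0x3A[18] → 0x3B007  P=1,RW=1,US=1,PS=0
  L2 @0x3B[17] → 0x3F007  P=1,RW=1,US=1,PS=0
  L3 @0x3F[24] → 0x42007  P=1,RW=1,US=1,PS=0
  ✓ 0x428AB  — 4 lookups

TLB: [["0xA8342C08", "0x52"], ["0xE8701A14", "0x5D"], ["0xD0342C04", "0x67"], ["0x70482218", "0x42"]]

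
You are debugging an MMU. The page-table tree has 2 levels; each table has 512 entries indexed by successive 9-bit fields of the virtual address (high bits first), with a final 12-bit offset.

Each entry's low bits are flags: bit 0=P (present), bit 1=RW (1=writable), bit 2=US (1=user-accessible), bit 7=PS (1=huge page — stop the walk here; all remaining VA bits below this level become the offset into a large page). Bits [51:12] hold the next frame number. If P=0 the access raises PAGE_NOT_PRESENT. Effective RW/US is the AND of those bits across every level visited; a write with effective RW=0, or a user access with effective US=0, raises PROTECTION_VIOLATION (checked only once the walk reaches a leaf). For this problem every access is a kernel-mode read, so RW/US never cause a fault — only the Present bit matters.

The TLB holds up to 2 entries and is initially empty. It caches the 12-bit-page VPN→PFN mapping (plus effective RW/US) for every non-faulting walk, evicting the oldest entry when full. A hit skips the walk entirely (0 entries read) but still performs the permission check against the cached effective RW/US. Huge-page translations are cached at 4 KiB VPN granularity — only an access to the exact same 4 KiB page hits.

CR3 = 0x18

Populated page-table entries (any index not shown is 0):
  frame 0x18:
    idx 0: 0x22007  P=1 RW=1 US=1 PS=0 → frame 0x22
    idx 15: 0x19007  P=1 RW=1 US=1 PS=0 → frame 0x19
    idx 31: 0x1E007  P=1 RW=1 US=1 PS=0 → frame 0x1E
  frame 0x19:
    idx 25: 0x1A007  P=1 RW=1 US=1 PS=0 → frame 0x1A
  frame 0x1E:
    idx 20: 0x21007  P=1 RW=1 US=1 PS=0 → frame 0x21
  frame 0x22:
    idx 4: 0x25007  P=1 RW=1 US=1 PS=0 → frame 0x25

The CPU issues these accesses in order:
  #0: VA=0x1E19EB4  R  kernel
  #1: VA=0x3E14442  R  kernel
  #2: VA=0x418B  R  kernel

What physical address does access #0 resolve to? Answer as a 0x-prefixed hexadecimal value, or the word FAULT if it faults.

Trace:
#0 VA=0x1E19EB4 (r,kernel):
  L0: frame=0x18 idx=15 entry=0x19007 [P=1 RW=1 US=1 PS=0]
  L1: frame=0x19 idx=25 entry=0x1A007 [P=1 RW=1 US=1 PS=0]
  ⇒ phys 0x1AEB4  [2 reads]
#1 VA=0x3E14442 (r,kernel):
  L0: frame=0x18 idx=31 entry=0x1E007 [P=1 RW=1 US=1 PS=0]
  L1: frame=0x1E idx=20 entry=0x21007 [P=1 RW=1 US=1 PS=0]
  ⇒ phys 0x21442  [2 reads]
#2 VA=0x418B (r,kernel):
  L0: frame=0x18 idx=0 entry=0x22007 [P=1 RW=1 US=1 PS=0]
  L1: frame=0x22 idx=4 entry=0x25007 [P=1 RW=1 US=1 PS=0]
  ⇒ phys 0x2518B  [2 reads]

Access #0 PA: 0x1AEB4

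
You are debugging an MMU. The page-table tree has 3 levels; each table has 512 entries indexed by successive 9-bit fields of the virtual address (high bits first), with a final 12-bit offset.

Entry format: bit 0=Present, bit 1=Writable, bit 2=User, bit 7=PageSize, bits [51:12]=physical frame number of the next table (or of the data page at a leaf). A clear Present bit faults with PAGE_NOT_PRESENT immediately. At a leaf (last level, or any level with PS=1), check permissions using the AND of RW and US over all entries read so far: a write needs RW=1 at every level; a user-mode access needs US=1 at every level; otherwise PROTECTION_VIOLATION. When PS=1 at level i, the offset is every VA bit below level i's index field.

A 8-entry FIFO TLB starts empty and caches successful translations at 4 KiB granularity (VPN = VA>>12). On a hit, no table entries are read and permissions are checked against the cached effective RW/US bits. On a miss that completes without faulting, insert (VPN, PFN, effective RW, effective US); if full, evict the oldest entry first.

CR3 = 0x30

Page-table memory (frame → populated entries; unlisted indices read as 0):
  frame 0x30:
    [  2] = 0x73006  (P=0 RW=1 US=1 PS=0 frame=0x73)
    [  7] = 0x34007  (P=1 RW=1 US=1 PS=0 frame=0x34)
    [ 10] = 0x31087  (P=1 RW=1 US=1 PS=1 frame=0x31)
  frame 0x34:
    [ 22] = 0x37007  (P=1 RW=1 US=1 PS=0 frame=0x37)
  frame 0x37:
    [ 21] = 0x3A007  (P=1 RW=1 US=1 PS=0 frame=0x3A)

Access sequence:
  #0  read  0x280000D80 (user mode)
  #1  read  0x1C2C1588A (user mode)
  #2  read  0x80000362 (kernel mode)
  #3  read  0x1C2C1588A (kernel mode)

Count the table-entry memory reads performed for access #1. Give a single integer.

Walk each access:
#0 VA=0x280000D80 (r,user):
  L0 @0x30[10] → 0x31087  P=1,RW=1,US=1,PS=1
  ✓ 0x31D80 (huge @L0)  — 1 lookups
#1 VA=0x1C2C1588A (r,user):
  L0 @0x30[7] → 0x34007  P=1,RW=1,US=1,PS=0
  L1 @0x34[22] → 0x37007  P=1,RW=1,US=1,PS=0
  L2 @0x37[21] → 0x3A007  P=1,RW=1,US=1,PS=0
  ✓ 0x3A88A  — 3 lookups
#2 VA=0x80000362 (r,kernel):
  L0 @0x30[2] → 0x73006  P=0,RW=1,US=1,PS=0
  ⇒ fault: PAGE_NOT_PRESENT  — 1 lookups
#3 VA=0x1C2C1588A (r,kernel):
  TLB hit vpn=0x1C2C15 → PA=0x3A88A

Entries read for #1: 3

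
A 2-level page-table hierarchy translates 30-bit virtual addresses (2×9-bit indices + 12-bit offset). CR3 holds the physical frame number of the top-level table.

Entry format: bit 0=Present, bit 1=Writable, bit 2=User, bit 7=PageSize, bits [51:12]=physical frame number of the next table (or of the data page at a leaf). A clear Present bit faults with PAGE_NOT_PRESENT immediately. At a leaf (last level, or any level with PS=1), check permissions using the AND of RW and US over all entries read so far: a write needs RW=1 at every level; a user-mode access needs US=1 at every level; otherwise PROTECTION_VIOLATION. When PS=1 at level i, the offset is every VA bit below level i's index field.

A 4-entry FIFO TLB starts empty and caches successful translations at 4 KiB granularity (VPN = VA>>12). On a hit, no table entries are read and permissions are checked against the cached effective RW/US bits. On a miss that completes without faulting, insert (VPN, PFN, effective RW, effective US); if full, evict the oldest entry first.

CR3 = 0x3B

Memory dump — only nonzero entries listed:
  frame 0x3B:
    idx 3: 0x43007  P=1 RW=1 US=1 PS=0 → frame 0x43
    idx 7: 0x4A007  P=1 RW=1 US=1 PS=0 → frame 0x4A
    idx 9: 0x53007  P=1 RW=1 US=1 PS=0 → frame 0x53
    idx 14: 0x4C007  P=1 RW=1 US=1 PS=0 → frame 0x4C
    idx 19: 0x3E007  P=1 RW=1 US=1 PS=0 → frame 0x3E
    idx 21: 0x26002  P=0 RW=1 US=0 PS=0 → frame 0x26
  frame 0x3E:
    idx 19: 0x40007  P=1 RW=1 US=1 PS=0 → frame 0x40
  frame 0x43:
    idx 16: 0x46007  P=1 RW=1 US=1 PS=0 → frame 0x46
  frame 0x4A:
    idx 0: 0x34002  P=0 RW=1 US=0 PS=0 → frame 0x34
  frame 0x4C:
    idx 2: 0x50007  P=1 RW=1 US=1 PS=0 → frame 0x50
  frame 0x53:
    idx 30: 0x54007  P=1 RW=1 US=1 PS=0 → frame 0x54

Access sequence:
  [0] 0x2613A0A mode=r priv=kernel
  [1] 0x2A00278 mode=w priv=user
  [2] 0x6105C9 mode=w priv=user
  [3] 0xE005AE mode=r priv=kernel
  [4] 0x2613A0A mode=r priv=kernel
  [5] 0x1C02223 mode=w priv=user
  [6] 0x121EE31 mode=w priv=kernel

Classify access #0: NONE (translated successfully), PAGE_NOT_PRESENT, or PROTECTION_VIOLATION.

Trace:
#0 VA=0x2613A0A (r,kernel):
  [0] read 0x3B idx=19: raw=0x3E007 flags P=1 W=1 U=1 S=0
  [1] read 0x3E idx=19: raw=0x40007 flags P=1 W=1 U=1 S=0
  ⇒ phys 0x40A0A  [2 reads]
#1 VA=0x2A00278 (w,user):
  [0] read 0x3B idx=21: raw=0x26002 flags P=0 W=1 U=0 S=0
  ⇒ fault: PAGE_NOT_PRESENT  — 1 lookups
#2 VA=0x6105C9 (w,user):
  [0] read 0x3B idx=3: raw=0x43007 flags P=1 W=1 U=1 S=0
  [1] read 0x43 idx=16: raw=0x46007 flags P=1 W=1 U=1 S=0
  ⇒ phys 0x465C9  [2 reads]
#3 VA=0xE005AE (r,kernel):
  [0] read 0x3B idx=7: raw=0x4A007 flags P=1 W=1 U=1 S=0
  [1] read 0x4A idx=0: raw=0x34002 flags P=0 W=1 U=0 S=0
  ⇒ fault: PAGE_NOT_PRESENT  — 2 lookups
#4 VA=0x2613A0A (r,kernel):
  TLB hit vpn=0x2613 → PA=0x40A0A
#5 VA=0x1C02223 (w,user):
  [0] read 0x3B idx=14: raw=0x4C007 flags P=1 W=1 U=1 S=0
  [1] read 0x4C idx=2: raw=0x50007 flags P=1 W=1 U=1 S=0
  ⇒ phys 0x50223  [2 reads]
#6 VA=0x121EE31 (w,kernel):
  [0] read 0x3B idx=9: raw=0x53007 flags P=1 W=1 U=1 S=0
  [1] read 0x53 idx=30: raw=0x54007 flags P=1 W=1 U=1 S=0
  ⇒ phys 0x54E31  [2 reads]

Access #0 fault: NONE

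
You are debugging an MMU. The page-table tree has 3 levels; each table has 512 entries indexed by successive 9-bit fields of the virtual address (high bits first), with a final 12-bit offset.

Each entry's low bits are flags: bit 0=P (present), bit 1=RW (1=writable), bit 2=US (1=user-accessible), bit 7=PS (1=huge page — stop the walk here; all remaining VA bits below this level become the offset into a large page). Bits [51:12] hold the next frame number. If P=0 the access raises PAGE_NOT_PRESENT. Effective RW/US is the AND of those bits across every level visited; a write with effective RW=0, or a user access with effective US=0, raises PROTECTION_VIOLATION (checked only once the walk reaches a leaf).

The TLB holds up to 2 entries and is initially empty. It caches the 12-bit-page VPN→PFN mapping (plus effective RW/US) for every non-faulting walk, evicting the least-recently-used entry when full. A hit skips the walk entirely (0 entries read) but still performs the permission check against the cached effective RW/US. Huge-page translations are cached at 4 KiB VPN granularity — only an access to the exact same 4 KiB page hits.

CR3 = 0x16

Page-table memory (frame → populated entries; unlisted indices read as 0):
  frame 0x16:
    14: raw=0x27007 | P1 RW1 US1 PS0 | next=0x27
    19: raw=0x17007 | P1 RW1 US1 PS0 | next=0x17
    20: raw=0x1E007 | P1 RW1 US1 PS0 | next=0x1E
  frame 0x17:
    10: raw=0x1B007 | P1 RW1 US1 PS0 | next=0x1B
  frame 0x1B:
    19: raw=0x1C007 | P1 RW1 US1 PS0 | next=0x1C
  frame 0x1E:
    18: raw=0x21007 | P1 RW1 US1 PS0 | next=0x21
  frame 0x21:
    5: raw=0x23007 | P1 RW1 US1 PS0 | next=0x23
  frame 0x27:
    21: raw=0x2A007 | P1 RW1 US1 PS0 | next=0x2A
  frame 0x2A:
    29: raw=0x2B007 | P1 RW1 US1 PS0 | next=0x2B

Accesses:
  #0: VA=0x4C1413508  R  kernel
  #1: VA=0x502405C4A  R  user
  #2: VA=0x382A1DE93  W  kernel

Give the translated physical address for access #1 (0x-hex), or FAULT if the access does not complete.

Trace:
#0 VA=0x4C1413508 (r,kernel):
  L0 @0x16[19] → 0x17007  P=1,RW=1,US=1,PS=0
  L1 @0x17[10] → 0x1B007  P=1,RW=1,US=1,PS=0
  L2 @0x1B[19] → 0x1C007  P=1,RW=1,US=1,PS=0
  ✓ 0x1C508  — 3 lookups
#1 VA=0x502405C4A (r,user):
  L0 @0x16[20] → 0x1E007  P=1,RW=1,US=1,PS=0
  L1 @0x1E[18] → 0x21007  P=1,RW=1,US=1,PS=0
  L2 @0x21[5] → 0x23007  P=1,RW=1,US=1,PS=0
  ✓ 0x23C4A  — 3 lookups
#2 VA=0x382A1DE93 (w,kernel):
  L0 @0x16[14] → 0x27007  P=1,RW=1,US=1,PS=0
  L1 @0x27[21] → 0x2A007  P=1,RW=1,US=1,PS=0
  L2 @0x2A[29] → 0x2B007  P=1,RW=1,US=1,PS=0
  ✓ 0x2BE93  — 3 lookups

Access #1 PA: 0x23C4A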